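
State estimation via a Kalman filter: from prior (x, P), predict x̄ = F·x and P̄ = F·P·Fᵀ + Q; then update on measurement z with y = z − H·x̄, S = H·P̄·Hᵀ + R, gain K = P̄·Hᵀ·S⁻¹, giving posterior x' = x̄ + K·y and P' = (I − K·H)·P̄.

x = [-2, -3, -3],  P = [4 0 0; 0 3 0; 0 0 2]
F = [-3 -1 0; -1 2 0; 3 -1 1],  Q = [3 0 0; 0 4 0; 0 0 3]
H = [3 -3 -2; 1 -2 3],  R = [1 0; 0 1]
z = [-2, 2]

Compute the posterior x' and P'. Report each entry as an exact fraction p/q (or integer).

x' = [-38345/20479, -89134/61437, 6791/20479]
P' = [135885/40958 56693/20479 14803/20479; 56693/20479 146606/61437 37028/61437; 14803/20479 37028/61437 4787/20479]

x̄ = F·x = [9, -4, -6]
P̄ = F·P·Fᵀ + Q = [42 6 -33; 6 20 -18; -33 -18 44]
y = z − H·x̄ = [-53, 3]
S = H·P̄·Hᵀ + R = [807 -213; -213 513]
K = P̄·Hᵀ·S⁻¹ = [8285/40958 -2069/40958; -3637/61437 -12049/61437; -2193/20479 13436/61437]
x' = x̄ + K·y = [-38345/20479, -89134/61437, 6791/20479]
P' = (I − K·H)·P̄ = [135885/40958 56693/20479 14803/20479; 56693/20479 146606/61437 37028/61437; 14803/20479 37028/61437 4787/20479]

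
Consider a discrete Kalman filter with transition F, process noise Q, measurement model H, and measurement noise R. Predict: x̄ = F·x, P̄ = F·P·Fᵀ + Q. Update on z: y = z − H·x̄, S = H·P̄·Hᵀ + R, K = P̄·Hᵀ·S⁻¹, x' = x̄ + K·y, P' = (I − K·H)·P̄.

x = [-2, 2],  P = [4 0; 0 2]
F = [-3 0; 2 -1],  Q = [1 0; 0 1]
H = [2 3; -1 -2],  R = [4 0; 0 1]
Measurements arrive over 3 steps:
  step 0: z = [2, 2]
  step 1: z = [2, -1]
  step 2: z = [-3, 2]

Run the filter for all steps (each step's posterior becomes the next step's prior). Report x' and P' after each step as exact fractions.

step 0: x' = [864/115, -542/115], P' = [3323/230 -937/115; -937/115 546/115]
step 1: x' = [-188983/135675, 62252/45225], P' = [1535273/135675 -298162/45225; -298162/45225 60128/15075]
step 2: x' = [69753589/65252167, -103867249/65252167], P' = [712075628/65252167 -415087720/65252167; -415087720/65252167 251587644/65252167]

step 0: x̄ = F·x = [6, -6]
step 0: P̄ = F·P·Fᵀ + Q = [37 -24; -24 19]
step 0: y = z − H·x̄ = [8, -4]
step 0: S = H·P̄·Hᵀ + R = [35 -20; -20 18]
step 0: K = P̄·Hᵀ·S⁻¹ = [128/115 85/46; -59/115 -31/23]
step 0: x' = x̄ + K·y = [864/115, -542/115]
step 0: P' = (I − K·H)·P̄ = [3323/230 -937/115; -937/115 546/115]
step 1: x̄ = F·x = [-2592/115, 454/23]
step 1: P̄ = F·P·Fᵀ + Q = [30137/230 -2556/23; -2556/23 2211/23]
step 1: y = z − H·x̄ = [-1396/115, 1833/115]
step 1: S = H·P̄·Hᵀ + R = [6869/115 -7007/115; -7007/115 16567/230]
step 1: K = P̄·Hᵀ·S⁻¹ = [96772/135675 253699/135675; -13793/45225 -62606/45225]
step 1: x' = x̄ + K·y = [-188983/135675, 62252/45225]
step 1: P' = (I − K·H)·P̄ = [1535273/135675 -298162/45225; -298162/45225 60128/15075]
step 2: x̄ = F·x = [188983/45225, -564722/135675]
step 2: P̄ = F·P·Fᵀ + Q = [1550348/15075 -3965032/45225; -3965032/45225 10395863/135675]
step 2: y = z − H·x̄ = [17027/15075, -58229/27135]
step 2: S = H·P̄·Hᵀ + R = [88603/1675 -155906/3015; -155906/3015 323675/5427]
step 2: K = P̄·Hᵀ·S⁻¹ = [44722024/65252167 118099812/65252167; -18853127/65252167 -88087568/65252167]
step 2: x' = x̄ + K·y = [69753589/65252167, -103867249/65252167]
step 2: P' = (I − K·H)·P̄ = [712075628/65252167 -415087720/65252167; -415087720/65252167 251587644/65252167]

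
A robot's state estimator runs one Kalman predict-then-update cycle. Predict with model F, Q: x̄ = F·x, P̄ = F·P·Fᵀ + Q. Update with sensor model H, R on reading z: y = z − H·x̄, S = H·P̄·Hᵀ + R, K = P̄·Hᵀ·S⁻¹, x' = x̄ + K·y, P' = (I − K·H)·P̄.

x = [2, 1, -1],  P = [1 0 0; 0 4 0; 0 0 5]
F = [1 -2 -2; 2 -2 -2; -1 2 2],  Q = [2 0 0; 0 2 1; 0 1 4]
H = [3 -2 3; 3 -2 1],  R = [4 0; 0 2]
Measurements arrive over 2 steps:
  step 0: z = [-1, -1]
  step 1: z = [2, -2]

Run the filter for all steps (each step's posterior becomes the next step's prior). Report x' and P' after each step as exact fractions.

step 0: x' = [1153/1351, 5037/2702, 39/1351], P' = [7313/1351 9053/1351 -2075/1351; 9053/1351 24811/2702 -1558/1351; -2075/1351 -1558/1351 1903/1351]
step 1: x' = [-3433378/1463645, -2170793/1463645, 3005986/1463645], P' = [6480699/1463645 8026819/1463645 -1803593/1463645; 8026819/1463645 22760473/2927290 -1007238/1463645; -1803593/1463645 -1007238/1463645 2048741/1463645]

step 0: x̄ = F·x = [2, 4, -2]
step 0: P̄ = F·P·Fᵀ + Q = [39 38 -37; 38 42 -37; -37 -37 41]
step 0: y = z − H·x̄ = [7, 3]
step 0: S = H·P̄·Hᵀ + R = [214 38; 38 32]
step 0: K = P̄·Hᵀ·S⁻¹ = [-598/1351 879/1351; -1163/2702 395/1351; 650/1351 -603/1351]
step 0: x' = x̄ + K·y = [1153/1351, 5037/2702, 39/1351]
step 0: P' = (I − K·H)·P̄ = [7313/1351 9053/1351 -2075/1351; 9053/1351 24811/2702 -1558/1351; -2075/1351 -1558/1351 1903/1351]
step 1: x̄ = F·x = [-566/193, -2809/1351, 566/193]
step 1: P̄ = F·P·Fᵀ + Q = [3839/193 2504/193 -3453/193; 2504/193 20900/1351 -2311/193; -3453/193 -2311/193 4225/193]
step 1: y = z − H·x̄ = [-2916/1351, -396/1351]
step 1: S = H·P̄·Hᵀ + R = [145746/1351 43210/1351; 43210/1351 67080/1351]
step 1: K = P̄·Hᵀ·S⁻¹ = [-101116/292729 792433/1463645; -170173/585458 156373/1463645; 137496/292729 -673781/1463645]
step 1: x' = x̄ + K·y = [-3433378/1463645, -2170793/1463645, 3005986/1463645]
step 1: P' = (I − K·H)·P̄ = [6480699/1463645 8026819/1463645 -1803593/1463645; 8026819/1463645 22760473/2927290 -1007238/1463645; -1803593/1463645 -1007238/1463645 2048741/1463645]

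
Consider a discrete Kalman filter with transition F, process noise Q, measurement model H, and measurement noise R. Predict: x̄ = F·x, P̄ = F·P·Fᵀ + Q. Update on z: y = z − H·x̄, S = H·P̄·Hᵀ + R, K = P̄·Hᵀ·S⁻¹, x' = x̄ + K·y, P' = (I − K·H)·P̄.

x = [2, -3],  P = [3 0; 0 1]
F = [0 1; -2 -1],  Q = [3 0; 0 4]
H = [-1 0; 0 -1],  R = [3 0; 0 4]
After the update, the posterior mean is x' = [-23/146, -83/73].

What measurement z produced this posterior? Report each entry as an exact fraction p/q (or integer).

z = [-2, 1]

x̄ = F·x = [-3, -1]
P̄ = F·P·Fᵀ + Q = [4 -1; -1 17]
S = H·P̄·Hᵀ + R = [7 -1; -1 21]
K = P̄·Hᵀ·S⁻¹ = [-83/146 3/146; 2/73 -59/73]
x' − x̄ = [415/146, -10/73] = K·y
y = (KᵀK)⁻¹·Kᵀ·(x' − x̄) = [-5, 0]
z = y + H·x̄ = [-5, 0] + [3, 1] = [-2, 1]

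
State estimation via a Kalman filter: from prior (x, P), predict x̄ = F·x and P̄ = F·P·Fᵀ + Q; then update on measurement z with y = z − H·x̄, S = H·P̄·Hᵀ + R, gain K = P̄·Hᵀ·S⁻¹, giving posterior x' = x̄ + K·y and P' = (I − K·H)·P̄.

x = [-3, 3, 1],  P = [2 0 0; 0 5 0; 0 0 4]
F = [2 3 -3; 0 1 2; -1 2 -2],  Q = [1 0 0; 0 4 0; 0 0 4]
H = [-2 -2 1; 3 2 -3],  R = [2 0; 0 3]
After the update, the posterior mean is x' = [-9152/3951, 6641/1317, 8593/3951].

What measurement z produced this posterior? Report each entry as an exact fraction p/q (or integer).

x̄ = F·x = [0, 5, 7]
P̄ = F·P·Fᵀ + Q = [90 -9 50; -9 25 -6; 50 -6 42]
S = H·P̄·Hᵀ + R = [256 -274; -274 355]
K = P̄·Hᵀ·S⁻¹ = [-2953/3951 -1144/3951; -188/1317 7/1317; -6521/7902 -2383/3951]
x' − x̄ = [-9152/3951, 56/1317, -19064/3951] = K·y
y = (KᵀK)⁻¹·Kᵀ·(x' − x̄) = [0, 8]
z = y + H·x̄ = [0, 8] + [-3, -11] = [-3, -3]

z = [-3, -3]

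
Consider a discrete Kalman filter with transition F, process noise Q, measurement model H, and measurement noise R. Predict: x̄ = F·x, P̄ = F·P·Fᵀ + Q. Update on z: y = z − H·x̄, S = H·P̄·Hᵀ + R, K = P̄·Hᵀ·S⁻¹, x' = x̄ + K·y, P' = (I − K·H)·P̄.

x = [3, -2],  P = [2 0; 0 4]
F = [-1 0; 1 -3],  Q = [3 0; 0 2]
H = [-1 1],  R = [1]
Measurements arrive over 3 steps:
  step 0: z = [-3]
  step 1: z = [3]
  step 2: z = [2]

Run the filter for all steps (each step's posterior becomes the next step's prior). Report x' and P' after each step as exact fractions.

step 0: x' = [-9/10, -18/5], P' = [201/50 97/25; 97/25 118/25]
step 1: x' = [7/10, 121/30], P' = [7 211/30; 211/30 721/90]
step 2: x' = [1844/1085, 109/35], P' = [20019/2170 659/70; 659/70 739/70]

step 0: x̄ = F·x = [-3, 9]
step 0: P̄ = F·P·Fᵀ + Q = [5 -2; -2 40]
step 0: y = z − H·x̄ = [-15]
step 0: S = H·P̄·Hᵀ + R = [50]
step 0: K = P̄·Hᵀ·S⁻¹ = [-7/50; 21/25]
step 0: x' = x̄ + K·y = [-9/10, -18/5]
step 0: P' = (I − K·H)·P̄ = [201/50 97/25; 97/25 118/25]
step 1: x̄ = F·x = [9/10, 99/10]
step 1: P̄ = F·P·Fᵀ + Q = [351/50 381/50; 381/50 1261/50]
step 1: y = z − H·x̄ = [-6]
step 1: S = H·P̄·Hᵀ + R = [18]
step 1: K = P̄·Hᵀ·S⁻¹ = [1/30; 44/45]
step 1: x' = x̄ + K·y = [7/10, 121/30]
step 1: P' = (I − K·H)·P̄ = [7 211/30; 211/30 721/90]
step 2: x̄ = F·x = [-7/10, -57/5]
step 2: P̄ = F·P·Fᵀ + Q = [10 141/10; 141/10 389/10]
step 2: y = z − H·x̄ = [127/10]
step 2: S = H·P̄·Hᵀ + R = [217/10]
step 2: K = P̄·Hᵀ·S⁻¹ = [41/217; 8/7]
step 2: x' = x̄ + K·y = [1844/1085, 109/35]
step 2: P' = (I − K·H)·P̄ = [20019/2170 659/70; 659/70 739/70]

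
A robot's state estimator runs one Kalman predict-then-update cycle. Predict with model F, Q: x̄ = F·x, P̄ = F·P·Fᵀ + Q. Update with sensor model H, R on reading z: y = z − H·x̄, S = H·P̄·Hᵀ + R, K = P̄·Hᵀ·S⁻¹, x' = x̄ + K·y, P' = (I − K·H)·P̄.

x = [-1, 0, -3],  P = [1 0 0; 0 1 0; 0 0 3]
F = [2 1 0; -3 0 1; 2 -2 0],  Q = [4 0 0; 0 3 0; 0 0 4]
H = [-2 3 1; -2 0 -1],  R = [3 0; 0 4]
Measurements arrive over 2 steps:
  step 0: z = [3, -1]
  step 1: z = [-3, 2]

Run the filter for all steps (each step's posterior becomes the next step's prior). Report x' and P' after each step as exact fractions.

step 0: x̄ = F·x = [-2, 0, -2]
step 0: P̄ = F·P·Fᵀ + Q = [9 -6 2; -6 15 -6; 2 -6 12]
step 0: y = z − H·x̄ = [1, -7]
step 0: S = H·P̄·Hᵀ + R = [214 78; 78 60]
step 0: K = P̄·Hᵀ·S⁻¹ = [-40/563 -407/1689; 138/563 -21/1126; 54/563 -661/1689]
step 0: x' = x̄ + K·y = [-649/1689, 423/1126, 1411/1689]
step 0: P' = (I − K·H)·P̄ = [2981/1689 1104/563 -4334/1689; 1104/563 1596/563 -2166/563; -4334/1689 -2166/563 11312/1689]
step 1: x̄ = F·x = [-1327/3378, 3358/1689, -2567/1689]
step 1: P̄ = F·P·Fᵀ + Q = [36716/1689 -42988/1689 -4276/1689; -42988/1689 69212/1689 6314/1689; -4276/1689 6314/1689 11336/1689]
step 1: y = z − H·x̄ = [-13901/1689, -172/563]
step 1: S = H·P̄·Hᵀ + R = [1357019/1689 124838/563; 124838/563 49284/563]
step 1: K = P̄·Hᵀ·S⁻¹ = [-3105/40256 -2434051/8936832; 19349/80512 -416779/5957888; 4523/40256 -2711711/8936832]
step 1: x' = x̄ + K·y = [1453073/4468416, 94089/2978944, -10509083/4468416]
step 1: P' = (I − K·H)·P̄ = [2565781/2234208 1624909/1489472 -2697511/2234208; 1624909/1489472 4771151/2978944 -2833039/1489472; -2697511/2234208 -2833039/1489472 8106733/2234208]

step 0: x' = [-649/1689, 423/1126, 1411/1689], P' = [2981/1689 1104/563 -4334/1689; 1104/563 1596/563 -2166/563; -4334/1689 -2166/563 11312/1689]
step 1: x' = [1453073/4468416, 94089/2978944, -10509083/4468416], P' = [2565781/2234208 1624909/1489472 -2697511/2234208; 1624909/1489472 4771151/2978944 -2833039/1489472; -2697511/2234208 -2833039/1489472 8106733/2234208]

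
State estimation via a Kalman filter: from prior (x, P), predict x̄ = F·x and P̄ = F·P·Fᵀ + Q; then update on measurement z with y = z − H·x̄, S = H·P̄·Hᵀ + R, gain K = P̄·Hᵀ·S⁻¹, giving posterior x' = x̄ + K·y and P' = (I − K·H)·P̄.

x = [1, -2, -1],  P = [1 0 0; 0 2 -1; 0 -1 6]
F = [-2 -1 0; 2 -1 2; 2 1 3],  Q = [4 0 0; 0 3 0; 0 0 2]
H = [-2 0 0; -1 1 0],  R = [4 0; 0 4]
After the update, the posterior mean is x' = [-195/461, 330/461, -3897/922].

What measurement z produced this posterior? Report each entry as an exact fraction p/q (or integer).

x̄ = F·x = [0, 2, -3]
P̄ = F·P·Fᵀ + Q = [10 0 -3; 0 37 39; -3 39 56]
S = H·P̄·Hᵀ + R = [44 20; 20 51]
K = P̄·Hᵀ·S⁻¹ = [-205/461 -10/461; -185/461 407/461; -267/922 432/461]
x' − x̄ = [-195/461, -592/461, -1131/922] = K·y
y = (KᵀK)⁻¹·Kᵀ·(x' − x̄) = [1, -1]
z = y + H·x̄ = [1, -1] + [0, 2] = [1, 1]

z = [1, 1]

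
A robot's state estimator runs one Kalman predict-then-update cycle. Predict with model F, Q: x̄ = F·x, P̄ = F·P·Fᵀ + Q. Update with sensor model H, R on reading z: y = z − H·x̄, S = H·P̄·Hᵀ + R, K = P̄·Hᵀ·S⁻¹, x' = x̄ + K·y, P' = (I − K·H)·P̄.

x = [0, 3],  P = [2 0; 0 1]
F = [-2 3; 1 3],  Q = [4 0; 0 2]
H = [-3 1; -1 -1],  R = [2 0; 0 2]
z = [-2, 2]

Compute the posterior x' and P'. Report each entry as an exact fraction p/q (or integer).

x̄ = F·x = [9, 9]
P̄ = F·P·Fᵀ + Q = [21 5; 5 13]
y = z − H·x̄ = [16, 20]
S = H·P̄·Hᵀ + R = [174 60; 60 46]
K = P̄·Hᵀ·S⁻¹ = [-277/1101 -87/367; 247/1101 -251/367]
x' = x̄ + K·y = [257/1101, -1199/1101]
P' = (I − K·H)·P̄ = [269/1101 253/1101; 253/1101 1253/1101]

x' = [257/1101, -1199/1101]
P' = [269/1101 253/1101; 253/1101 1253/1101]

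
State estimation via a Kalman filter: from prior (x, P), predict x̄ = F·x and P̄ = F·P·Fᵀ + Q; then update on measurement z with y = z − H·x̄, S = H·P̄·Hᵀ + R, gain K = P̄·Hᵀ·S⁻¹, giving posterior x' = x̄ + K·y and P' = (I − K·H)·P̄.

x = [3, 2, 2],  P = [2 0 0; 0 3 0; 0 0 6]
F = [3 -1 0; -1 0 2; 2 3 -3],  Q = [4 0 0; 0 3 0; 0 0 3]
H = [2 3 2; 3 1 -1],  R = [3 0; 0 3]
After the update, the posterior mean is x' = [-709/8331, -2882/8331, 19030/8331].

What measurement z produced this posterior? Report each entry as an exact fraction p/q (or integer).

x̄ = F·x = [7, 1, 6]
P̄ = F·P·Fᵀ + Q = [25 -6 3; -6 29 -40; 3 -40 92]
S = H·P̄·Hᵀ + R = [204 39; 39 375]
K = P̄·Hᵀ·S⁻¹ = [3892/24993 3994/24993; -1288/24993 3533/24993; 10349/24993 -9274/24993]
x' − x̄ = [-59026/8331, -11213/8331, -30956/8331] = K·y
y = (KᵀK)⁻¹·Kᵀ·(x' − x̄) = [-26, -19]
z = y + H·x̄ = [-26, -19] + [29, 16] = [3, -3]

z = [3, -3]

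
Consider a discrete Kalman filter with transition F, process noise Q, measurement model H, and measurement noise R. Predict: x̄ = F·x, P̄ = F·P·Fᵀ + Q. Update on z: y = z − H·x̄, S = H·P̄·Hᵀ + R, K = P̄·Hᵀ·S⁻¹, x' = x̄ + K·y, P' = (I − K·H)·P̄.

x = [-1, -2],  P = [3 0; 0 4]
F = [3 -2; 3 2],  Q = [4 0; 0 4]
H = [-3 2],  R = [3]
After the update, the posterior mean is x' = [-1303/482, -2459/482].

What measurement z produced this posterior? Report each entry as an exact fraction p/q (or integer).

z = [-2]

x̄ = F·x = [1, -7]
P̄ = F·P·Fᵀ + Q = [47 11; 11 47]
S = H·P̄·Hᵀ + R = [482]
K = P̄·Hᵀ·S⁻¹ = [-119/482; 61/482]
x' − x̄ = [-1785/482, 915/482] = K·y
y = (KᵀK)⁻¹·Kᵀ·(x' − x̄) = [15]
z = y + H·x̄ = [15] + [-17] = [-2]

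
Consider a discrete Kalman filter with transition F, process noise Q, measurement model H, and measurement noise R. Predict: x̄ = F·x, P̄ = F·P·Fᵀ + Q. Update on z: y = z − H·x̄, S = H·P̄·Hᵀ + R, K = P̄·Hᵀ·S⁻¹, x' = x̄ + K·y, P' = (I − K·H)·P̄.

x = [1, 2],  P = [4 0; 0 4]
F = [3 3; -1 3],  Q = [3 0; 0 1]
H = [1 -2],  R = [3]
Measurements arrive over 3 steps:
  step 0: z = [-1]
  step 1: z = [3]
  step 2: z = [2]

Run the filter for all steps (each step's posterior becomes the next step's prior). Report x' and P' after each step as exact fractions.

step 0: x̄ = F·x = [9, 5]
step 0: P̄ = F·P·Fᵀ + Q = [75 24; 24 41]
step 0: y = z − H·x̄ = [0]
step 0: S = H·P̄·Hᵀ + R = [146]
step 0: K = P̄·Hᵀ·S⁻¹ = [27/146; -29/73]
step 0: x' = x̄ + K·y = [9, 5]
step 0: P' = (I − K·H)·P̄ = [10221/146 2535/73; 2535/73 1311/73]
step 1: x̄ = F·x = [42, 6]
step 1: P̄ = F·P·Fᵀ + Q = [207285/146 23355/146; 23355/146 3545/146]
step 1: y = z − H·x̄ = [-27]
step 1: S = H·P̄·Hᵀ + R = [128483/146]
step 1: K = P̄·Hᵀ·S⁻¹ = [160575/128483; 16265/128483]
step 1: x' = x̄ + K·y = [1060761/128483, 331743/128483]
step 1: P' = (I − K·H)·P̄ = [5810055/128483 2664165/128483; 2664165/128483 1307685/128483]
step 2: x̄ = F·x = [4177512/128483, -65532/128483]
step 2: P̄ = F·P·Fᵀ + Q = [112400079/128483 10323990/128483; 10323990/128483 1722713/128483]
step 2: y = z − H·x̄ = [-4051610/128483]
step 2: S = H·P̄·Hᵀ + R = [78380420/128483]
step 2: K = P̄·Hᵀ·S⁻¹ = [91752099/78380420; 1719641/19595105]
step 2: x' = x̄ + K·y = [-34485945/7838042, -12844378/3919021]
step 2: P' = (I − K·H)·P̄ = [3047233713/78380420 346497177/19595105; 346497177/19595105 170669127/19595105]

step 0: x' = [9, 5], P' = [10221/146 2535/73; 2535/73 1311/73]
step 1: x' = [1060761/128483, 331743/128483], P' = [5810055/128483 2664165/128483; 2664165/128483 1307685/128483]
step 2: x' = [-34485945/7838042, -12844378/3919021], P' = [3047233713/78380420 346497177/19595105; 346497177/19595105 170669127/19595105]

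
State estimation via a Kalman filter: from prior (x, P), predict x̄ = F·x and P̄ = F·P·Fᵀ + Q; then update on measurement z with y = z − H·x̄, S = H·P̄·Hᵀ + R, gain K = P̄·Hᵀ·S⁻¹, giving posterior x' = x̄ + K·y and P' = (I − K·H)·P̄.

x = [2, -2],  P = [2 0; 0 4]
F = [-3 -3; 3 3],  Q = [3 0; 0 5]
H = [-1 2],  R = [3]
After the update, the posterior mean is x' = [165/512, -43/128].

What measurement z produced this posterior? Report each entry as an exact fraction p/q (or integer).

x̄ = F·x = [0, 0]
P̄ = F·P·Fᵀ + Q = [57 -54; -54 59]
S = H·P̄·Hᵀ + R = [512]
K = P̄·Hᵀ·S⁻¹ = [-165/512; 43/128]
x' − x̄ = [165/512, -43/128] = K·y
y = (KᵀK)⁻¹·Kᵀ·(x' − x̄) = [-1]
z = y + H·x̄ = [-1] + [0] = [-1]

z = [-1]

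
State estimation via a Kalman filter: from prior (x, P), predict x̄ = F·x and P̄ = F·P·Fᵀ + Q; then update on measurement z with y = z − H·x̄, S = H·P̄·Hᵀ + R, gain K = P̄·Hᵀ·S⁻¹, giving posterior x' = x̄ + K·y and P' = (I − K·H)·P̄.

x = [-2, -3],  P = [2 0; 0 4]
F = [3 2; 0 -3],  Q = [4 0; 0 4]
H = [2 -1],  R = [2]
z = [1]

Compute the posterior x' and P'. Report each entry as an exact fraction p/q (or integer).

x' = [-8/29, -191/145]
P' = [102/29 184/29; 184/29 1928/145]

x̄ = F·x = [-12, 9]
P̄ = F·P·Fᵀ + Q = [38 -24; -24 40]
y = z − H·x̄ = [34]
S = H·P̄·Hᵀ + R = [290]
K = P̄·Hᵀ·S⁻¹ = [10/29; -44/145]
x' = x̄ + K·y = [-8/29, -191/145]
P' = (I − K·H)·P̄ = [102/29 184/29; 184/29 1928/145]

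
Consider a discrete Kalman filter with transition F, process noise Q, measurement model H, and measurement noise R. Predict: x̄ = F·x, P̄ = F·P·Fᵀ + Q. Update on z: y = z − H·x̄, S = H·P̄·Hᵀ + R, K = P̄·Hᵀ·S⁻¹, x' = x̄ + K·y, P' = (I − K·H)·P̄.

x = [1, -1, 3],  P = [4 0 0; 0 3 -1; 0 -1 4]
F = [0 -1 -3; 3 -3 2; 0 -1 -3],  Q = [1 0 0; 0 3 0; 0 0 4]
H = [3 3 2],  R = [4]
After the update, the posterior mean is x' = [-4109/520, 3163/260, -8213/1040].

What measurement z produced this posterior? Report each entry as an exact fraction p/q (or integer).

x̄ = F·x = [-8, 12, -8]
P̄ = F·P·Fᵀ + Q = [34 -22 33; -22 94 -22; 33 -22 37]
S = H·P̄·Hᵀ + R = [1040]
K = P̄·Hᵀ·S⁻¹ = [51/520; 43/260; 107/1040]
x' − x̄ = [51/520, 43/260, 107/1040] = K·y
y = (KᵀK)⁻¹·Kᵀ·(x' − x̄) = [1]
z = y + H·x̄ = [1] + [-4] = [-3]

z = [-3]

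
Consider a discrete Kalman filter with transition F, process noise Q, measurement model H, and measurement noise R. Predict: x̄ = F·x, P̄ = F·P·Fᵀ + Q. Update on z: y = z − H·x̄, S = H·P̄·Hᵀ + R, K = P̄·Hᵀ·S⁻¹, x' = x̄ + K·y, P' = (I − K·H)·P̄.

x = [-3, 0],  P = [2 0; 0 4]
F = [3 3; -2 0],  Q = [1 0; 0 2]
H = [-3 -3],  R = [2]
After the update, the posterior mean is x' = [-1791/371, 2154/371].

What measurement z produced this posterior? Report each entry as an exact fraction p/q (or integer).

x̄ = F·x = [-9, 6]
P̄ = F·P·Fᵀ + Q = [55 -12; -12 10]
S = H·P̄·Hᵀ + R = [371]
K = P̄·Hᵀ·S⁻¹ = [-129/371; 6/371]
x' − x̄ = [1548/371, -72/371] = K·y
y = (KᵀK)⁻¹·Kᵀ·(x' − x̄) = [-12]
z = y + H·x̄ = [-12] + [9] = [-3]

z = [-3]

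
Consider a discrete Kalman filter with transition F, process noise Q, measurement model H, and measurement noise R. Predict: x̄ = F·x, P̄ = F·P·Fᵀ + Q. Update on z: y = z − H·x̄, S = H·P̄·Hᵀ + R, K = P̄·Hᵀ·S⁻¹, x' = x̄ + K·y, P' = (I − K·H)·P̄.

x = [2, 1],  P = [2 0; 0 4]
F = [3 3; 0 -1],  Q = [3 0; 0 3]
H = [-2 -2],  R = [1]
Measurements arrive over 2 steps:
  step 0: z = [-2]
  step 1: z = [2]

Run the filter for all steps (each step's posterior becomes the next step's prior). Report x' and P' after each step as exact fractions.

step 0: x̄ = F·x = [9, -1]
step 0: P̄ = F·P·Fᵀ + Q = [57 -12; -12 7]
step 0: y = z − H·x̄ = [14]
step 0: S = H·P̄·Hᵀ + R = [161]
step 0: K = P̄·Hᵀ·S⁻¹ = [-90/161; 10/161]
step 0: x' = x̄ + K·y = [27/23, -3/23]
step 0: P' = (I − K·H)·P̄ = [1077/161 -1032/161; -1032/161 1027/161]
step 1: x̄ = F·x = [72/23, 3/23]
step 1: P̄ = F·P·Fᵀ + Q = [843/161 15/161; 15/161 1510/161]
step 1: y = z − H·x̄ = [196/23]
step 1: S = H·P̄·Hᵀ + R = [9693/161]
step 1: K = P̄·Hᵀ·S⁻¹ = [-572/3231; -3050/9693]
step 1: x' = x̄ + K·y = [5240/3231, -24727/9693]
step 1: P' = (I − K·H)·P̄ = [3607/1077 -10535/3231; -10535/3231 33130/9693]

step 0: x' = [27/23, -3/23], P' = [1077/161 -1032/161; -1032/161 1027/161]
step 1: x' = [5240/3231, -24727/9693], P' = [3607/1077 -10535/3231; -10535/3231 33130/9693]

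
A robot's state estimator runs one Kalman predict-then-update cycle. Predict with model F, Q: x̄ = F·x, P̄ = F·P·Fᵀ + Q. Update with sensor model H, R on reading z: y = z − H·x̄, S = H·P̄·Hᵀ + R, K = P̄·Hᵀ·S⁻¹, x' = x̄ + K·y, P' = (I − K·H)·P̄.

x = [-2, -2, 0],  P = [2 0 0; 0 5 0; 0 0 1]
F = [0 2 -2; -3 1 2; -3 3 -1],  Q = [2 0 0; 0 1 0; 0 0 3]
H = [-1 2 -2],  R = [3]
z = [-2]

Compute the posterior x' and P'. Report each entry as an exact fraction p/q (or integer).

x̄ = F·x = [-4, 4, 0]
P̄ = F·P·Fᵀ + Q = [26 6 32; 6 28 31; 32 31 67]
y = z − H·x̄ = [-14]
S = H·P̄·Hᵀ + R = [265]
K = P̄·Hᵀ·S⁻¹ = [-78/265; -12/265; -104/265]
x' = x̄ + K·y = [32/265, 1228/265, 1456/265]
P' = (I − K·H)·P̄ = [806/265 654/265 368/265; 654/265 7276/265 6967/265; 368/265 6967/265 6939/265]

x' = [32/265, 1228/265, 1456/265]
P' = [806/265 654/265 368/265; 654/265 7276/265 6967/265; 368/265 6967/265 6939/265]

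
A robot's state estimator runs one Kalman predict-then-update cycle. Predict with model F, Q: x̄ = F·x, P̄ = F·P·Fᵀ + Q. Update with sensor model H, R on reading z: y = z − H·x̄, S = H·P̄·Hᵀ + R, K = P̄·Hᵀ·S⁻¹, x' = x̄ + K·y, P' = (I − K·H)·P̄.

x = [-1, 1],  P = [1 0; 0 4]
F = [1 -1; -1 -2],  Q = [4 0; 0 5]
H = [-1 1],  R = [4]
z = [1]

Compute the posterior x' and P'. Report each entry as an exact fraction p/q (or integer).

x̄ = F·x = [-2, -1]
P̄ = F·P·Fᵀ + Q = [9 7; 7 22]
y = z − H·x̄ = [0]
S = H·P̄·Hᵀ + R = [21]
K = P̄·Hᵀ·S⁻¹ = [-2/21; 5/7]
x' = x̄ + K·y = [-2, -1]
P' = (I − K·H)·P̄ = [185/21 59/7; 59/7 79/7]

x' = [-2, -1]
P' = [185/21 59/7; 59/7 79/7]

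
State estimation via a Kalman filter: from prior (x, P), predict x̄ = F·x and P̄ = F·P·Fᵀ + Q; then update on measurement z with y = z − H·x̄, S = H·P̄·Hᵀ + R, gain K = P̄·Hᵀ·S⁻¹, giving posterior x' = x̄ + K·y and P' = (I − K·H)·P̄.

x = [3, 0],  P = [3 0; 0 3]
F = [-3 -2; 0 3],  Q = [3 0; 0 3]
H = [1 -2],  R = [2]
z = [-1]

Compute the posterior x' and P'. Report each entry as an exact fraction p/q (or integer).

x' = [-375/59, -156/59]
P' = [957/59 459/59; 459/59 249/59]

x̄ = F·x = [-9, 0]
P̄ = F·P·Fᵀ + Q = [42 -18; -18 30]
y = z − H·x̄ = [8]
S = H·P̄·Hᵀ + R = [236]
K = P̄·Hᵀ·S⁻¹ = [39/118; -39/118]
x' = x̄ + K·y = [-375/59, -156/59]
P' = (I − K·H)·P̄ = [957/59 459/59; 459/59 249/59]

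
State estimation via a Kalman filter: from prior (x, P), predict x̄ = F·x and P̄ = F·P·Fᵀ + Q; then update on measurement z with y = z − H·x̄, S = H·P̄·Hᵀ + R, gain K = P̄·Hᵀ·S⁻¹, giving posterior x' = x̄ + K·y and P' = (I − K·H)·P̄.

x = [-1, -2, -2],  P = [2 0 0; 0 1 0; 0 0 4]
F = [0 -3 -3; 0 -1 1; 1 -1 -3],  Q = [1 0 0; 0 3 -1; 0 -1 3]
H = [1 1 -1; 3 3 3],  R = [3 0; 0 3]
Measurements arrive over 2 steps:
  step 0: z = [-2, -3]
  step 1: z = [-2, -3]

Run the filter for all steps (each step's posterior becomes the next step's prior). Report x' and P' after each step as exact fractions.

step 0: x̄ = F·x = [12, 0, 7]
step 0: P̄ = F·P·Fᵀ + Q = [46 -9 39; -9 8 -12; 39 -12 42]
step 0: y = z − H·x̄ = [-7, -60]
step 0: S = H·P̄·Hᵀ + R = [27 -18; -18 1191]
step 0: K = P̄·Hᵀ·S⁻¹ = [574/10611 680/3537; 4133/10611 -95/3537; -1571/3537 197/1179]
step 0: x' = x̄ + K·y = [914/10611, -11831/10611, 296/3537]
step 0: P' = (I − K·H)·P̄ = [24134/10611 -22253/10611 53/3537; -22253/10611 28310/10611 -2114/3537; 53/3537 -2114/3537 884/1179]
step 1: x̄ = F·x = [10943/3537, 12719/10611, 10081/10611]
step 1: P̄ = F·P·Fᵀ + Q = [24761/1179 20354/3537 48904/3537; 20354/3537 80783/10611 3559/10611; 48904/3537 3559/10611 161381/10611]
step 1: y = z − H·x̄ = [-56689/10611, -7360/393]
step 1: S = H·P̄·Hᵀ + R = [318428/10611 29375/393; 29375/393 99024/131]
step 1: K = P̄·Hᵀ·S⁻¹ = [2382807/60473279 9504329/60473279; 23975548/60473279 918042/60473279; -26093980/60473279 9629246/60473279]
step 1: x' = x̄ + K·y = [-3628492/60473279, -72794601/60473279, 16525209/60473279]
step 1: P' = (I − K·H)·P̄ = [82098107/60473279 -73771732/60473279 1177954/60473279; -73771732/60473279 110194075/60473279 -35504301/60473279; 1177954/60473279 -35504301/60473279 43955593/60473279]

step 0: x' = [914/10611, -11831/10611, 296/3537], P' = [24134/10611 -22253/10611 53/3537; -22253/10611 28310/10611 -2114/3537; 53/3537 -2114/3537 884/1179]
step 1: x' = [-3628492/60473279, -72794601/60473279, 16525209/60473279], P' = [82098107/60473279 -73771732/60473279 1177954/60473279; -73771732/60473279 110194075/60473279 -35504301/60473279; 1177954/60473279 -35504301/60473279 43955593/60473279]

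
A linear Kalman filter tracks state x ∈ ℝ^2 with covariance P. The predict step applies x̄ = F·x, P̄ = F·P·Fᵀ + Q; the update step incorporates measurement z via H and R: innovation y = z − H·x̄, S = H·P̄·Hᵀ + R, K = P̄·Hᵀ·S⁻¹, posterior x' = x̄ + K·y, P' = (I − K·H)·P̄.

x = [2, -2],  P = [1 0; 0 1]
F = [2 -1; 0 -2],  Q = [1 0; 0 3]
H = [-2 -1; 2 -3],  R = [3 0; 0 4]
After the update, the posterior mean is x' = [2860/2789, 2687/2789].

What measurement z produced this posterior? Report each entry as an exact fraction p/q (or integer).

x̄ = F·x = [6, 4]
P̄ = F·P·Fᵀ + Q = [6 2; 2 7]
S = H·P̄·Hᵀ + R = [42 5; 5 67]
K = P̄·Hᵀ·S⁻¹ = [-968/2789 322/2789; -652/2789 -659/2789]
x' − x̄ = [-13874/2789, -8469/2789] = K·y
y = (KᵀK)⁻¹·Kᵀ·(x' − x̄) = [14, -1]
z = y + H·x̄ = [14, -1] + [-16, 0] = [-2, -1]

z = [-2, -1]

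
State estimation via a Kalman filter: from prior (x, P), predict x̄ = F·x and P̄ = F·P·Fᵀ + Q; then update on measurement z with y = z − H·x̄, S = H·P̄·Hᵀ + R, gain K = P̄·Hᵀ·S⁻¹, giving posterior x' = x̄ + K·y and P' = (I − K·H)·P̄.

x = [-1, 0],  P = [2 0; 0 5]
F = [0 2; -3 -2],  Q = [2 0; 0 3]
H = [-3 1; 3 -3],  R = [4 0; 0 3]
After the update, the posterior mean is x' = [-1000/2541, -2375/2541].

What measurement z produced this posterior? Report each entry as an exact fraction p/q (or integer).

x̄ = F·x = [0, 3]
P̄ = F·P·Fᵀ + Q = [22 -20; -20 41]
S = H·P̄·Hᵀ + R = [363 -561; -561 930]
K = P̄·Hᵀ·S⁻¹ = [-3098/7623 -76/693; -2911/7623 -296/693]
x' − x̄ = [-1000/2541, -9998/2541] = K·y
y = (KᵀK)⁻¹·Kᵀ·(x' − x̄) = [-2, 11]
z = y + H·x̄ = [-2, 11] + [3, -9] = [1, 2]

z = [1, 2]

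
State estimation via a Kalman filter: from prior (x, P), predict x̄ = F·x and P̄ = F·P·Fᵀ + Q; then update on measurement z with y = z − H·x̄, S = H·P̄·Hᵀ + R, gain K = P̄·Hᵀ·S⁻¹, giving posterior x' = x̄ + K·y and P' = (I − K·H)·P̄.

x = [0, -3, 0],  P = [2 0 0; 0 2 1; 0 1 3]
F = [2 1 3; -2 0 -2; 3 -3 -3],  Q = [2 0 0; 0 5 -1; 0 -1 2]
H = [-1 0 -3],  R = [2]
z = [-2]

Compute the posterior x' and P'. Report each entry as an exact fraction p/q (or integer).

x' = [-150/149, -55/298, 153/149]
P' = [5976/149 -8209/298 -2001/149; -8209/298 14875/596 1369/149; -2001/149 1369/149 703/149]

x̄ = F·x = [-3, 0, 9]
P̄ = F·P·Fᵀ + Q = [45 -28 -33; -28 25 11; -33 11 83]
y = z − H·x̄ = [22]
S = H·P̄·Hᵀ + R = [596]
K = P̄·Hᵀ·S⁻¹ = [27/298; -5/596; -54/149]
x' = x̄ + K·y = [-150/149, -55/298, 153/149]
P' = (I − K·H)·P̄ = [5976/149 -8209/298 -2001/149; -8209/298 14875/596 1369/149; -2001/149 1369/149 703/149]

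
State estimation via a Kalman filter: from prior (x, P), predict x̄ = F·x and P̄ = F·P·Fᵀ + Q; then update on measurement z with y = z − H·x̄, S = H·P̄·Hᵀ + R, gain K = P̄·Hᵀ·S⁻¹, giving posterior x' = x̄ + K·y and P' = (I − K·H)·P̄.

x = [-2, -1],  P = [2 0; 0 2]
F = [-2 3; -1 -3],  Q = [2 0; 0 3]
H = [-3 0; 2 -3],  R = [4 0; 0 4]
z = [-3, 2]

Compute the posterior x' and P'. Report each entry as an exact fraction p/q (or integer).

x̄ = F·x = [1, 5]
P̄ = F·P·Fᵀ + Q = [28 -14; -14 23]
y = z − H·x̄ = [0, 15]
S = H·P̄·Hᵀ + R = [256 -294; -294 491]
K = P̄·Hᵀ·S⁻¹ = [-3108/9815 98/9815; -1974/9815 -3121/9815]
x' = x̄ + K·y = [2257/1963, 452/1963]
P' = (I − K·H)·P̄ = [4144/9815 2632/9815; 2632/9815 5916/9815]

x' = [2257/1963, 452/1963]
P' = [4144/9815 2632/9815; 2632/9815 5916/9815]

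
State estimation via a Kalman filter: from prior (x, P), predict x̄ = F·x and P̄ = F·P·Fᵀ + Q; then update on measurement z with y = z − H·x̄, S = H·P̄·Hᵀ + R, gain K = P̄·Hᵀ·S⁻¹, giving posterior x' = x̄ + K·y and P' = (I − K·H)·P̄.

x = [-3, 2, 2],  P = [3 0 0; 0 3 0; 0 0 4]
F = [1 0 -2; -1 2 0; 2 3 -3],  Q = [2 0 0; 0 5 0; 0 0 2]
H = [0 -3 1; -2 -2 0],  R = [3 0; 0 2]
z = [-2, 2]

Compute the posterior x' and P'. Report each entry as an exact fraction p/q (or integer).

x' = [-22447/13186, 4612/6593, -209/694]
P' = [21819/13186 -9042/6593 -2367/694; -9042/6593 10424/6593 1401/347; -2367/694 1401/347 8985/694]

x̄ = F·x = [-7, 7, -6]
P̄ = F·P·Fᵀ + Q = [21 -3 30; -3 20 12; 30 12 77]
y = z − H·x̄ = [25, 2]
S = H·P̄·Hᵀ + R = [188 18; 18 142]
K = P̄·Hᵀ·S⁻¹ = [3093/13186 -3735/13186; -1551/6593 -1382/6593; 193/694 -435/694]
x' = x̄ + K·y = [-22447/13186, 4612/6593, -209/694]
P' = (I − K·H)·P̄ = [21819/13186 -9042/6593 -2367/694; -9042/6593 10424/6593 1401/347; -2367/694 1401/347 8985/694]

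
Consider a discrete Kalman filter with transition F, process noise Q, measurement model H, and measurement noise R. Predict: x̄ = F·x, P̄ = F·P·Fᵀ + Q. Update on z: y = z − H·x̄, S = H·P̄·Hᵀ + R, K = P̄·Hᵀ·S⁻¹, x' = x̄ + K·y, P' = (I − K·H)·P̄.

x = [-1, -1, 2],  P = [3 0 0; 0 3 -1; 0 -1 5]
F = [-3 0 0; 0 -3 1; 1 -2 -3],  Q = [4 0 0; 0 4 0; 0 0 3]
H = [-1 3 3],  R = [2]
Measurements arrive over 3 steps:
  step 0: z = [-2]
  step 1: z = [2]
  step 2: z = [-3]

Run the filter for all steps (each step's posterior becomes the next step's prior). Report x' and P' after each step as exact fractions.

step 0: x' = [1249/426, 729/142, -685/142], P' = [5762/213 551/71 86/71; 551/71 1899/71 -1709/71; 86/71 -1709/71 1746/71]
step 1: x' = [-1070797/100788, -118569/16798, 420649/100788], P' = [36391501/151182 2893358/25197 -5235323/151182; 2893358/25197 534457/8399 -632107/25197; -5235323/151182 -632107/25197 2038339/151182]
step 2: x' = [47878199/1776357, 3184459/215316, -24121241/3552714], P' = [7530651449/3552714 110723119/107658 -571532897/1776357; 110723119/107658 54583003/107658 -8818787/53829; -571532897/1776357 -8818787/53829 100377058/1776357]

step 0: x̄ = F·x = [3, 5, -5]
step 0: P̄ = F·P·Fᵀ + Q = [31 0 -9; 0 42 -4; -9 -4 51]
step 0: y = z − H·x̄ = [1]
step 0: S = H·P̄·Hᵀ + R = [852]
step 0: K = P̄·Hᵀ·S⁻¹ = [-29/426; 19/142; 25/142]
step 0: x' = x̄ + K·y = [1249/426, 729/142, -685/142]
step 0: P' = (I − K·H)·P̄ = [5762/213 551/71 86/71; 551/71 1899/71 -1709/71; 86/71 -1709/71 1746/71]
step 1: x̄ = F·x = [-1249/142, -1436/71, 1520/213]
step 1: P̄ = F·P·Fᵀ + Q = [17570/71 4701/71 -1682/71; 4701/71 29375/71 -7374/71; -1682/71 -7374/71 6647/213]
step 1: y = z − H·x̄ = [4611/142]
step 1: S = H·P̄·Hᵀ + R = [151182/71]
step 1: K = P̄·Hᵀ·S⁻¹ = [-8513/151182; 10217/25197; -13793/151182]
step 1: x' = x̄ + K·y = [-1070797/100788, -118569/16798, 420649/100788]
step 1: P' = (I − K·H)·P̄ = [36391501/151182 2893358/25197 -5235323/151182; 2893358/25197 534457/8399 -632107/25197; -5235323/151182 -632107/25197 2038339/151182]
step 2: x̄ = F·x = [1070797/33596, 2554891/100788, -227479/25197]
step 2: P̄ = F·P·Fᵀ + Q = [36458693/16798 57315767/50394 -8688587/25197; 57315767/50394 111980953/151182 -16128961/75591; -8688587/25197 -16128961/75591 5065322/75591]
step 2: y = z − H·x̄ = [-337483/16798]
step 2: S = H·P̄·Hᵀ + R = [7105428/8399]
step 2: K = P̄·Hᵀ·S⁻¹ = [869975/3552714; 28292/53829; -197921/1776357]
step 2: x' = x̄ + K·y = [47878199/1776357, 3184459/215316, -24121241/3552714]
step 2: P' = (I − K·H)·P̄ = [7530651449/3552714 110723119/107658 -571532897/1776357; 110723119/107658 54583003/107658 -8818787/53829; -571532897/1776357 -8818787/53829 100377058/1776357]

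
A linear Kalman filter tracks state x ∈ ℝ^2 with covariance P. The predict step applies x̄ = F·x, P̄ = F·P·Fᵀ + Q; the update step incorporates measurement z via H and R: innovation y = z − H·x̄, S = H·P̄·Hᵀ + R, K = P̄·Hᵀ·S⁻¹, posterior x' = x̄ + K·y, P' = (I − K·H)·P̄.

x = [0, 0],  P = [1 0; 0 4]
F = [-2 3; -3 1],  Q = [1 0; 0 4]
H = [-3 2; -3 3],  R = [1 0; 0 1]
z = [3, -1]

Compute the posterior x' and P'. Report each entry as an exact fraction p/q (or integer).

x̄ = F·x = [0, 0]
P̄ = F·P·Fᵀ + Q = [41 18; 18 17]
y = z − H·x̄ = [3, -1]
S = H·P̄·Hᵀ + R = [222 201; 201 199]
K = P̄·Hᵀ·S⁻¹ = [-1148/1259 723/1259; -3377/3777 1118/1259]
x' = x̄ + K·y = [-4167/1259, -4495/1259]
P' = (I − K·H)·P̄ = [1630/1259 1871/1259; 1871/1259 6731/3777]

x' = [-4167/1259, -4495/1259]
P' = [1630/1259 1871/1259; 1871/1259 6731/3777]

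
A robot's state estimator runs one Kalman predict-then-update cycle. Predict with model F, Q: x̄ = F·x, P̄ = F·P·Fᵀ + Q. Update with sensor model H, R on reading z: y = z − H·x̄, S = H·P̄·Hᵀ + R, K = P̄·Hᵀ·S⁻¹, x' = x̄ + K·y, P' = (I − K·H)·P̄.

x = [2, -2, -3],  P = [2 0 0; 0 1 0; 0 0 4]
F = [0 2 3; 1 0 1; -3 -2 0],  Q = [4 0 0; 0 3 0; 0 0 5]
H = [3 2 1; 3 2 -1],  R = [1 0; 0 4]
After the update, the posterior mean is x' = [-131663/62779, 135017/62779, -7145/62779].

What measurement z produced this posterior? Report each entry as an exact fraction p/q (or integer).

x̄ = F·x = [-13, -1, -2]
P̄ = F·P·Fᵀ + Q = [44 12 -4; 12 9 -6; -4 -6 27]
S = H·P̄·Hᵀ + R = [556 549; 549 655]
K = P̄·Hᵀ·S⁻¹ = [11720/62779 5512/62779; -1500/62779 7008/62779; 29964/62779 -30003/62779]
x' − x̄ = [684464/62779, 197796/62779, 118413/62779] = K·y
y = (KᵀK)⁻¹·Kᵀ·(x' − x̄) = [41, 37]
z = y + H·x̄ = [41, 37] + [-43, -39] = [-2, -2]

z = [-2, -2]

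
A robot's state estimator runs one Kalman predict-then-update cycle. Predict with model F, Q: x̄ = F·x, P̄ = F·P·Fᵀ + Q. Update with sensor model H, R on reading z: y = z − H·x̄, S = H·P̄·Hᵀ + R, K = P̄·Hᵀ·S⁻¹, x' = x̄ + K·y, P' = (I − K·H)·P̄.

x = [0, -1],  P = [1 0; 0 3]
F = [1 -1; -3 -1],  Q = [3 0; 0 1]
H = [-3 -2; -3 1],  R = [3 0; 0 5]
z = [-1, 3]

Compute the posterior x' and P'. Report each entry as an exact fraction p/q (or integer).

x̄ = F·x = [1, 1]
P̄ = F·P·Fᵀ + Q = [7 0; 0 13]
y = z − H·x̄ = [4, 5]
S = H·P̄·Hᵀ + R = [118 37; 37 81]
K = P̄·Hᵀ·S⁻¹ = [-924/8189 -1701/8189; -2587/8189 2496/8189]
x' = x̄ + K·y = [-4012/8189, 10321/8189]
P' = (I − K·H)·P̄ = [2198/8189 -1911/8189; -1911/8189 6747/8189]

x' = [-4012/8189, 10321/8189]
P' = [2198/8189 -1911/8189; -1911/8189 6747/8189]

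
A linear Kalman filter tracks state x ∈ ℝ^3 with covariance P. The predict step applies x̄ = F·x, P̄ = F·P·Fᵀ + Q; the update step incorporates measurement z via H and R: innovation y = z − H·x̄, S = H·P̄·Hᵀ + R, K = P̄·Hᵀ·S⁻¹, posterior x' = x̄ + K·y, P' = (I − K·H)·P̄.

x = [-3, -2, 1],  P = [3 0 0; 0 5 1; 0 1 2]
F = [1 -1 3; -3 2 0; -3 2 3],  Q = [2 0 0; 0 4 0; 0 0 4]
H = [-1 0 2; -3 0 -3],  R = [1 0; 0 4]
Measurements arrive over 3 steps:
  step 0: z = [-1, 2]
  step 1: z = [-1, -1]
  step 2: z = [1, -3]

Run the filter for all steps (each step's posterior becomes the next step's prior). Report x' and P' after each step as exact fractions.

step 0: x̄ = F·x = [2, 5, 8]
step 0: P̄ = F·P·Fᵀ + Q = [22 -13 2; -13 51 53; 2 53 81]
step 0: y = z − H·x̄ = [-15, 32]
step 0: S = H·P̄·Hᵀ + R = [339 -426; -426 967]
step 0: K = P̄·Hᵀ·S⁻¹ = [-16026/48779 -10692/48779; 63953/146337 3338/48779; 48646/146337 -5417/48779]
step 0: x' = x̄ + K·y = [-4196/48779, 30946/48779, -26342/48779]
step 0: P' = (I − K·H)·P̄ = [14846/48779 -10073/48779 -590/48779; -10073/48779 1054460/146337 16867/146337; -590/48779 16867/146337 23438/146337]
step 1: x̄ = F·x = [-114168/48779, 74480/48779, -4546/48779]
step 1: P̄ = F·P·Fᵀ + Q = [1551230/146337 -2276497/146337 -2121466/146337; -2276497/146337 5566658/146337 5098442/146337; -2121466/146337 5098442/146337 6011864/146337]
step 1: y = z − H·x̄ = [-153855/48779, -404921/48779]
step 1: S = H·P̄·Hᵀ + R = [34230887/146337 -8351032/48779; -8351032/48779 10155602/48779]
step 1: K = P̄·Hᵀ·S⁻¹ = [-456723446/1418807869 -295901394/1418807869; 573773899/1418807869 155147163/2837615738; 473425510/1418807869 -154213971/1418807869]
step 1: x' = x̄ + K·y = [576137628/1418807869, -574687687/2837615738, -345318827/1418807869]
step 1: P' = (I − K·H)·P̄ = [415264610/1418807869 -260212261/1418807869 -20729418/1418807869; -260212261/1418807869 19104435183/2837615738 156780819/1418807869; -20729418/1418807869 156780819/1418807869 226348046/1418807869]
step 2: x̄ = F·x = [-344950019/2837615738, -2303100571/1418807869, -3339057052/1418807869]
step 2: P̄ = F·P·Fᵀ + Q = [28595186907/2837615738 -20524040642/1418807869 -19019438939/1418807869; -20524040642/1418807869 50744030464/1418807869 46196048664/1418807869; -19019438939/1418807869 46196048664/1418807869 55035662230/1418807869]
step 2: y = z − H·x̄ = [15848893927/2837615738, -29582039583/2837615738]
step 2: S = H·P̄·Hᵀ + R = [623873611997/2837615738 -460525752405/2837615738; -460525752405/2837615738 574649263451/2837615738]
step 2: K = P̄·Hᵀ·S⁻¹ = [-16599513494396/51601258419719 -566257021557/2715855706301; 1091328102340/2715855706301 146621398368/2715855706301; 17213547830936/51601258419719 -295247609526/2715855706301]
step 2: x' = x̄ + K·y = [13175121178572/51601258419719, 158303910363/2715855706301, 33183881716571/51601258419719]
step 2: P' = (I − K·H)·P̄ = [15096623084428/51601258419719 -494106165996/2715855706301 -751445204984/51601258419719; -494106165996/2715855706301 18238626830808/2715855706301 298610968172/2715855706301; -751445204984/51601258419719 298610968172/2715855706301 8231051312976/51601258419719]

step 0: x' = [-4196/48779, 30946/48779, -26342/48779], P' = [14846/48779 -10073/48779 -590/48779; -10073/48779 1054460/146337 16867/146337; -590/48779 16867/146337 23438/146337]
step 1: x' = [576137628/1418807869, -574687687/2837615738, -345318827/1418807869], P' = [415264610/1418807869 -260212261/1418807869 -20729418/1418807869; -260212261/1418807869 19104435183/2837615738 156780819/1418807869; -20729418/1418807869 156780819/1418807869 226348046/1418807869]
step 2: x' = [13175121178572/51601258419719, 158303910363/2715855706301, 33183881716571/51601258419719], P' = [15096623084428/51601258419719 -494106165996/2715855706301 -751445204984/51601258419719; -494106165996/2715855706301 18238626830808/2715855706301 298610968172/2715855706301; -751445204984/51601258419719 298610968172/2715855706301 8231051312976/51601258419719]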